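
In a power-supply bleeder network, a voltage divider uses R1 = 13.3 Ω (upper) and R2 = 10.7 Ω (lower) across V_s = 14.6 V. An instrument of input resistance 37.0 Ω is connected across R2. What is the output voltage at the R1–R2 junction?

The load sits in parallel with R2, giving an effective lower resistance R2' = R2·R_L/(R2+R_L) = 8.300 Ω.
Then V_out = V_s · R2'/(R1 + R2') = 14.6 × 8.300/21.60 = 5.610 V.
(Unloaded it would be 6.51 V; the load pulls it down.)

V_out ≈ 5.61 V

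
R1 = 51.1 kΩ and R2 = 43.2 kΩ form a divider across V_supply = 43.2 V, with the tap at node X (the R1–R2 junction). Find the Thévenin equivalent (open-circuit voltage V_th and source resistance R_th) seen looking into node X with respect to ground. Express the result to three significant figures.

Open-circuit (no load on X): V_th = V_supply · R2/(R1 + R2) = 43.2 × 43.2/(51.10 + 43.2) = 19.79 V.
With V_supply suppressed (replaced by a short), R_th = R1 ‖ R2 = (51.10 × 43.2)/(51.10 + 43.2) = 23.41 kΩ.

V_th ≈ 19.8 V, R_th ≈ 23.4 kΩ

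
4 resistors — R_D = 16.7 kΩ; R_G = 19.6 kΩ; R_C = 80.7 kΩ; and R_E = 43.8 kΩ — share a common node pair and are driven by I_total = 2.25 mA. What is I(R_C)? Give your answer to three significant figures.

Conductances: ΣG = 1/16.7 + 1/19.6 + 1/80.7 + 1/43.8 = 0.1461 (1/kΩ).
Current divider: I(R_C) = I_total · G_k/ΣG = 2.25 × (0.01239/0.1461) = 2.25 × 0.08480 = 0.1908 mA.

I ≈ 0.191 mA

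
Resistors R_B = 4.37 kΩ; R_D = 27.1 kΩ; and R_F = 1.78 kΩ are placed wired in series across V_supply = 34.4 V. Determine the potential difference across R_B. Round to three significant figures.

Series total: ΣR = 4.37 + 27.1 + 1.78 = 33.25 kΩ.
V = V_supply · R/ΣR = 34.4 × 0.1314 = 4.521 V.

V ≈ 4.52 V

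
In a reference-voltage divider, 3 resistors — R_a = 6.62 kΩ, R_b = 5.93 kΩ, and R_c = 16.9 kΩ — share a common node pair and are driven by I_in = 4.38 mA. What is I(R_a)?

I ≈ 1.75 mA

ΣG = 1/6.62 + 1/5.93 + 1/16.9 = 0.3789.
By the current-divider rule, I = I_in · G_k/ΣG = 4.38 × 0.3987 = 1.746 mA.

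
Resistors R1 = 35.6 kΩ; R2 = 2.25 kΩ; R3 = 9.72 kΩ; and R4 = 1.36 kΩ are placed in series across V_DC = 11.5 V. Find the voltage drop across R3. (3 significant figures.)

Total series resistance ΣR = 35.6 + 2.25 + 9.72 + 1.36 = 48.93 kΩ.
V = V_DC · R/ΣR = 11.5 × 0.1987 = 2.284 V.

V ≈ 2.28 V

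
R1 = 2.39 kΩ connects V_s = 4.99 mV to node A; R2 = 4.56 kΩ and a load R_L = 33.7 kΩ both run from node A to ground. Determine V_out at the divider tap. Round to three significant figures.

V_out ≈ 3.13 mV

First combine the lower leg with the load: R2 ‖ R_L = 4.017 kΩ.
Now apply the divider: V_out = 4.99 × 0.6269 = 3.128 mV.
(Unloaded it would be 3.27 mV; the load pulls it down.)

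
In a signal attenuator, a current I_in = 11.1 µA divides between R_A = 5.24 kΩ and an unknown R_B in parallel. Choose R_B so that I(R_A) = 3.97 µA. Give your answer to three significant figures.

R_B ≈ 2.92 kΩ

In a two-way split, I_A/I_in = R_B/(R_A + R_B).
With f = 0.3577, R_B = R_A · f/(1−f) = 5.24 × 0.5568 = 2.918 kΩ.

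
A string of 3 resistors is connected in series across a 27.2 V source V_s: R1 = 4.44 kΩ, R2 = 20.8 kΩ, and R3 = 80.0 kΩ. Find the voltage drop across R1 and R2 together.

V ≈ 6.52 V

Series total: ΣR = 4.44 + 20.8 + 80.0 = 105.2 kΩ.
R_{R1..R2} = 4.44 + 20.8 = 25.24 kΩ.
By the voltage-divider rule, V = 27.2 × 25.24/105.2 = 6.523 V.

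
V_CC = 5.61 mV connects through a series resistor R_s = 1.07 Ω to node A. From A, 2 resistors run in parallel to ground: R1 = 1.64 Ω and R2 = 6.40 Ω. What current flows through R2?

Combine the parallel branches: R_p = (1/1.64 + 1/6.40)⁻¹ = 1.305 Ω.
V_A by voltage divider: V_A = 5.61 × 1.305/(1.07 + 1.305) = 3.083 mV.
I(R2) = V_A / R2 = 3.083/6.40 = 0.4817 mA.

I ≈ 0.482 mA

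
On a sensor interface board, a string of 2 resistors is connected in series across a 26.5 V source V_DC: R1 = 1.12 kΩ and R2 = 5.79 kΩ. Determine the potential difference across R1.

V ≈ 4.30 V

ΣR = 1.12 + 5.79 = 6.910 kΩ.
Voltage divider: V = V_DC · (1.120 / 6.910) = 26.5 × 0.1621 = 4.295 V.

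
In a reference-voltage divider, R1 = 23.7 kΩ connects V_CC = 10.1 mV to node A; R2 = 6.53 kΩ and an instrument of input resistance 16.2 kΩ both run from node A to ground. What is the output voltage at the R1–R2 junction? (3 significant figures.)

The load sits in parallel with R2, giving an effective lower resistance R2' = R2·R_L/(R2+R_L) = 4.654 kΩ.
Now apply the divider: V_out = 10.1 × 0.1641 = 1.658 mV.
(Unloaded it would be 2.18 mV; the load pulls it down.)

V_out ≈ 1.66 mV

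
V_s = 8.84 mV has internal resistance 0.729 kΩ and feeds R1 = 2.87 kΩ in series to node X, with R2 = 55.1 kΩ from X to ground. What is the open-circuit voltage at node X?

R1' = 0.729 + 2.87 = 3.599 kΩ (source resistance + R1).
V_th is the unloaded tap voltage: V_s · R2/(R1'+R2) = 8.84 × 0.9387 = 8.298 mV.

V_th ≈ 8.30 mV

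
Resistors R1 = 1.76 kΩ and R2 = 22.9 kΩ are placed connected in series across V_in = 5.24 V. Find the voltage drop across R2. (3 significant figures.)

ΣR = 1.76 + 22.9 = 24.66 kΩ.
By the voltage-divider rule, V = 5.24 × 22.90/24.66 = 4.866 V.

V ≈ 4.87 V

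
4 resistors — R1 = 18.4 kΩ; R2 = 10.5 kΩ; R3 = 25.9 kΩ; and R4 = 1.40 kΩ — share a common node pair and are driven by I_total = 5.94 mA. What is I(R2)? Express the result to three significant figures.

I ≈ 0.627 mA

Total conductance ΣG = 1/18.4 + 1/10.5 + 1/25.9 + 1/1.40 = 0.9025 (units of 1/kΩ).
Current divider: I(R2) = I_total · G_k/ΣG = 5.94 × (0.09524/0.9025) = 5.94 × 0.1055 = 0.6268 mA.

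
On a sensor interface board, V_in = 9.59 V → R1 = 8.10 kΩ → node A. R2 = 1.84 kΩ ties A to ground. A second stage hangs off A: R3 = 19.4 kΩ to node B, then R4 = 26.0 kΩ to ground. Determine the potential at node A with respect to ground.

Node A sees R2 in parallel with the series input of stage 2, R3 + R4 = 45.40 kΩ.
Effective lower resistance at A: R2 ‖ 45.40 = 1.768 kΩ.
First divider: V_A = V_in · 1.768/(8.10 + 1.768) = 1.718 V.

V_A ≈ 1.72 V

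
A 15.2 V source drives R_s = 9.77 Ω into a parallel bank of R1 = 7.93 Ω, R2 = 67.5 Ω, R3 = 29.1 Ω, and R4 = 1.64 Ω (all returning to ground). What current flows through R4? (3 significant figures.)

I ≈ 1.07 A

Parallel bank: R_p = 1/(1/7.93 + 1/67.5 + 1/29.1 + 1/1.64) = 1.274 Ω.
Node voltage V_A = V_in · R_p/(R_s + R_p) = 15.2 × 0.1153 = 1.753 V.
Branch current I = V_A/R4 = 1.753/1.64 = 1.069 A.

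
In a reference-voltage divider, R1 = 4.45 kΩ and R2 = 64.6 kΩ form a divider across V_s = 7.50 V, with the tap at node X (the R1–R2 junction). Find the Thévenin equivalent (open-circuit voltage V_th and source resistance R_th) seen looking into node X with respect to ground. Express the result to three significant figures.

Open-circuit (no load on X): V_th = V_s · R2/(R1 + R2) = 7.50 × 64.6/(4.450 + 64.6) = 7.017 V.
With V_s suppressed (replaced by a short), R_th = R1 ‖ R2 = (4.450 × 64.6)/(4.450 + 64.6) = 4.163 kΩ.

V_th ≈ 7.02 V, R_th ≈ 4.16 kΩ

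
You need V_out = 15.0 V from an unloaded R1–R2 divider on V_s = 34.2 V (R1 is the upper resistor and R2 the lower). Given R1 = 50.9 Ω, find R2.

R2 ≈ 39.8 Ω

The divider ratio is R2/(R1+R2) = 15.0/34.2 = 0.4386.
R2 = R1 · 0.4386/(1 − 0.4386) = 39.77 Ω.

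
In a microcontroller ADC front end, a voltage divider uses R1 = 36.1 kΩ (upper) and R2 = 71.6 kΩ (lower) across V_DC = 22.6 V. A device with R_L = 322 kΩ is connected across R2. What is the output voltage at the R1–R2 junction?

R2 ‖ R_L = (71.6 × 322)/(71.6 + 322) = 58.58 kΩ.
Now apply the divider: V_out = 22.6 × 0.6187 = 13.98 V.

V_out ≈ 14.0 V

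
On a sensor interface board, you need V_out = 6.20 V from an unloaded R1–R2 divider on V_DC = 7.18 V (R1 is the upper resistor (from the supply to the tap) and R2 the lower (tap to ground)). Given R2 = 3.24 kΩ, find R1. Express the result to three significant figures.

R1 ≈ 0.512 kΩ

Required fraction k = V_out/V_DC = 0.8635.
R1 = R2·(1/k − 1) = 3.24 × 0.1581 = 0.5121 kΩ.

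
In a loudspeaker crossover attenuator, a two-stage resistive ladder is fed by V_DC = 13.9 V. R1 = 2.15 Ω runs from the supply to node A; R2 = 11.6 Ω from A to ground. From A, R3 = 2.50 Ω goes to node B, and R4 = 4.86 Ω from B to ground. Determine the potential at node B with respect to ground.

Looking into the second stage from A: R3 + R4 = 7.360 Ω appears in parallel with R2.
R2 ‖ (R3+R4) = 4.503 Ω.
First divider: V_A = V_DC · 4.503/(2.15 + 4.503) = 9.408 V.
V_B = V_A × 0.6603 = 6.212 V.

V_B ≈ 6.21 V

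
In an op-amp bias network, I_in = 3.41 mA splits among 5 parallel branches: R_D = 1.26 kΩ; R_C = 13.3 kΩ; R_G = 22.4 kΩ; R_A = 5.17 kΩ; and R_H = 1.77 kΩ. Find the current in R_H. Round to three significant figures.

Conductances: ΣG = 1/1.26 + 1/13.3 + 1/22.4 + 1/5.17 + 1/1.77 = 1.672 (1/kΩ).
By the current-divider rule, I = I_in · G_k/ΣG = 3.41 × 0.3379 = 1.152 mA.

I ≈ 1.15 mA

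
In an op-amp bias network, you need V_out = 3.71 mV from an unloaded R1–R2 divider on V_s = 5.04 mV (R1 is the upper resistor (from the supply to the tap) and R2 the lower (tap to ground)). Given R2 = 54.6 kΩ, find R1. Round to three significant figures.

R1 ≈ 19.6 kΩ

Required fraction k = V_out/V_s = 0.7361.
So R1 = R2 · (V_s/V_out − 1) = 54.6 × (5.04/3.71 − 1) = 54.6 × 0.3585 = 19.57 kΩ.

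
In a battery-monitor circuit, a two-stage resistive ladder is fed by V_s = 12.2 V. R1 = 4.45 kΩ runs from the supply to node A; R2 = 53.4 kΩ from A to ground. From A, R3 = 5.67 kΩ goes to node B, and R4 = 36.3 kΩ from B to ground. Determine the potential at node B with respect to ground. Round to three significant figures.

V_B ≈ 8.87 V

Node A sees R2 in parallel with the series input of stage 2, R3 + R4 = 41.97 kΩ.
R2 ‖ (R3+R4) = 23.50 kΩ.
So V_A = 12.2 × 0.8408 = 10.26 V.
V_B = V_A × 0.8649 = 8.872 V.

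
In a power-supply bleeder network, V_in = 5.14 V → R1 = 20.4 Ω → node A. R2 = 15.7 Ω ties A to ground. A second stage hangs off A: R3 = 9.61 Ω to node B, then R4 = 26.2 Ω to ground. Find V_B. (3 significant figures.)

Looking into the second stage from A: R3 + R4 = 35.81 Ω appears in parallel with R2.
Effective lower resistance at A: R2 ‖ 35.81 = 10.91 Ω.
So V_A = 5.14 × 0.3485 = 1.792 V.
Stage 2 is unloaded, so V_B = V_A · R4/(R3+R4) = 1.792 × 26.2/35.81 = 1.311 V.

V_B ≈ 1.31 V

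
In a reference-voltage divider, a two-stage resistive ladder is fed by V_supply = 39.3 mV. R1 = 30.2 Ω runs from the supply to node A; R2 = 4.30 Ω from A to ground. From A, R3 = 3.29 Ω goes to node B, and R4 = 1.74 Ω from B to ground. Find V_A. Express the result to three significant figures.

V_A ≈ 2.80 mV

Looking into the second stage from A: R3 + R4 = 5.030 Ω appears in parallel with R2.
R2 ‖ (R3+R4) = 2.318 Ω.
So V_A = 39.3 × 0.07129 = 2.802 mV.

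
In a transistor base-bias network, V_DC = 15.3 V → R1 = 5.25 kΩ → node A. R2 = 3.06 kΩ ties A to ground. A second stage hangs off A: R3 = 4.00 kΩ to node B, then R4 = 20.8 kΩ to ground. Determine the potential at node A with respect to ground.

V_A ≈ 5.23 V

Node A sees R2 in parallel with the series input of stage 2, R3 + R4 = 24.80 kΩ.
Effective lower resistance at A: R2 ‖ 24.80 = 2.724 kΩ.
V_A = 15.3 × 2.724/(5.25 + 2.724) = 5.227 V.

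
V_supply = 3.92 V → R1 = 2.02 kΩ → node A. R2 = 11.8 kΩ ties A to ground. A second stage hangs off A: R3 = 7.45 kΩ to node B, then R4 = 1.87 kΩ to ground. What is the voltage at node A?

The second stage (R3 + R4 = 9.320 kΩ) loads node A in parallel with R2.
Effective lower resistance at A: R2 ‖ 9.320 = 5.207 kΩ.
V_A = 3.92 × 5.207/(2.02 + 5.207) = 2.824 V.

V_A ≈ 2.82 V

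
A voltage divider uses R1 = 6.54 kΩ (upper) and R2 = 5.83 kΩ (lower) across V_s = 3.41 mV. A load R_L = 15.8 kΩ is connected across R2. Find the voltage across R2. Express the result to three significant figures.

First combine the lower leg with the load: R2 ‖ R_L = 4.259 kΩ.
Now apply the divider: V_out = 3.41 × 0.3944 = 1.345 mV.

V_out ≈ 1.34 mV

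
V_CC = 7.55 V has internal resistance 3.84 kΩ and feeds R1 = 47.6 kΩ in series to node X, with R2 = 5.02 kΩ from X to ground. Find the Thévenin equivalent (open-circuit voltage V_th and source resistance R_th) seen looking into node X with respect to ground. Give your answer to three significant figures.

V_th ≈ 0.671 V, R_th ≈ 4.57 kΩ

R1' = 3.84 + 47.6 = 51.44 kΩ (source resistance + R1).
Open-circuit (no load on X): V_th = V_CC · R2/(R1' + R2) = 7.55 × 5.02/(51.44 + 5.02) = 0.6713 V.
Zeroing V_CC shorts the top of R1' to ground, so R_th = R1' ‖ R2 = 4.574 kΩ.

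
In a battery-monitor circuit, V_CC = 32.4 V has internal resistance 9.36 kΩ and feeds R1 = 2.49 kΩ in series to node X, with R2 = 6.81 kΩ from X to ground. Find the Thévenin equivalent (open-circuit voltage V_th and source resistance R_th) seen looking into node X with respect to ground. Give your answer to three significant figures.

R1' = 9.36 + 2.49 = 11.85 kΩ (source resistance + R1).
Open-circuit (no load on X): V_th = V_CC · R2/(R1' + R2) = 32.4 × 6.81/(11.85 + 6.81) = 11.82 V.
With V_CC suppressed (replaced by a short), R_th = R1' ‖ R2 = (11.85 × 6.81)/(11.85 + 6.81) = 4.325 kΩ.

V_th ≈ 11.8 V, R_th ≈ 4.32 kΩ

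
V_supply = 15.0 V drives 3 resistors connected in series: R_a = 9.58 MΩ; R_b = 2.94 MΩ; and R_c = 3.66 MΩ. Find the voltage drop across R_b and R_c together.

Series total: ΣR = 9.58 + 2.94 + 3.66 = 16.18 MΩ.
R_{R_b..R_c} = 2.94 + 3.66 = 6.600 MΩ.
V = V_supply · R/ΣR = 15.0 × 0.4079 = 6.119 V.

V ≈ 6.12 V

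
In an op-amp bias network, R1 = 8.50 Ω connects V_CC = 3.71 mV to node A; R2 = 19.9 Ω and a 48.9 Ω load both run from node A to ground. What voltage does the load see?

The load sits in parallel with R2, giving an effective lower resistance R2' = R2·R_L/(R2+R_L) = 14.14 Ω.
Now apply the divider: V_out = 3.71 × 0.6246 = 2.317 mV.

V_out ≈ 2.32 mV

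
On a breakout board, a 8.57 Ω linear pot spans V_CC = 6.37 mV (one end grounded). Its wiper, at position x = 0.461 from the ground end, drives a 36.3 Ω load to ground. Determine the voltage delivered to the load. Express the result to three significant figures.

V_out ≈ 2.77 mV

Split the track: R_lower = x·R_p = 3.951 Ω, R_upper = (1−x)·R_p = 4.619 Ω.
(x·R_p) ‖ R_L = 3.563 Ω.
Then V_out = V_CC · 3.563/(4.619 + 3.563) = 2.774 mV.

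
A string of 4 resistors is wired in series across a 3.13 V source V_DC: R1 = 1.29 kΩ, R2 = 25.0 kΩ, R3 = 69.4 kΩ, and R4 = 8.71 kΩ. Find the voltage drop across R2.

V ≈ 0.750 V

ΣR = 1.29 + 25.0 + 69.4 + 8.71 = 104.4 kΩ.
By the voltage-divider rule, V = 3.13 × 25.00/104.4 = 0.7495 V.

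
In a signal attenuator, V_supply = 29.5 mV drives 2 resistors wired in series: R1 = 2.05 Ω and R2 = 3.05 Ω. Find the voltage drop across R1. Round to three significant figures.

Total series resistance ΣR = 2.05 + 3.05 = 5.100 Ω.
V = V_supply · R/ΣR = 29.5 × 0.4020 = 11.86 mV.

V ≈ 11.9 mV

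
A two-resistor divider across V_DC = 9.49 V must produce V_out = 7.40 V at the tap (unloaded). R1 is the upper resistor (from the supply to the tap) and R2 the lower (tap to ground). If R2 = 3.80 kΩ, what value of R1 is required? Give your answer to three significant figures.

R1 ≈ 1.07 kΩ

V_out/V_DC = R2/(R1+R2) = 0.7798.
Rearranging, R1 = R2·(1−k)/k = 3.80 × 0.2824 = 1.073 kΩ.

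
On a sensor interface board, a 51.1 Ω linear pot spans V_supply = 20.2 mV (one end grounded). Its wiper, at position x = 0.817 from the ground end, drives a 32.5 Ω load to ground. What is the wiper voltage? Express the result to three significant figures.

Split the track: R_lower = x·R_p = 41.75 Ω, R_upper = (1−x)·R_p = 9.351 Ω.
Lower segment in parallel with the load: 41.75 ‖ 32.5 = 18.27 Ω.
Loaded-divider output: V_out = 20.2 × 0.6615 = 13.36 mV.

V_out ≈ 13.4 mV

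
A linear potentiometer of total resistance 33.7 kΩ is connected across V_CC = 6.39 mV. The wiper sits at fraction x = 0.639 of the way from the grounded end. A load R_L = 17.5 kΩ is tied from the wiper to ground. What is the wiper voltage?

Split the track: R_lower = x·R_p = 21.53 kΩ, R_upper = (1−x)·R_p = 12.17 kΩ.
R_L loads the lower segment: effective lower R = 9.654 kΩ.
V_out = 6.39 × 9.654/(12.17 + 9.654) = 2.827 mV.

V_out ≈ 2.83 mV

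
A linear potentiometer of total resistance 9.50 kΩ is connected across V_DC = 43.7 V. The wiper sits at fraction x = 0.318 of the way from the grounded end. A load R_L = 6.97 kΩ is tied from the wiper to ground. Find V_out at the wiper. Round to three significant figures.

V_out ≈ 10.7 V

Lower segment x·R_p = 3.021 kΩ; upper segment (1−x)·R_p = 6.479 kΩ.
R_L loads the lower segment: effective lower R = 2.108 kΩ.
Then V_out = V_DC · 2.108/(6.479 + 2.108) = 10.73 V.
(Unloaded: V_out = x·V_DC = 13.9 V.)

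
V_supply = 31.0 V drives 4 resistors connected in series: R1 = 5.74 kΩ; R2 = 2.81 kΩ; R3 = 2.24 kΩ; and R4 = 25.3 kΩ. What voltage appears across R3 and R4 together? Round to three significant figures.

Total series resistance ΣR = 5.74 + 2.81 + 2.24 + 25.3 = 36.09 kΩ.
R_{R3..R4} = 2.24 + 25.3 = 27.54 kΩ.
Voltage divider: V = V_supply · (27.54 / 36.09) = 31.0 × 0.7631 = 23.66 V.

V ≈ 23.7 V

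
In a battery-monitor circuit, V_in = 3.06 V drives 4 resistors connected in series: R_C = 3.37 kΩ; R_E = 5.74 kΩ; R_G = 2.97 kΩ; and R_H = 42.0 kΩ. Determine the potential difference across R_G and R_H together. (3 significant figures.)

Series total: ΣR = 3.37 + 5.74 + 2.97 + 42.0 = 54.08 kΩ.
R_{R_G..R_H} = 2.97 + 42.0 = 44.97 kΩ.
By the voltage-divider rule, V = 3.06 × 44.97/54.08 = 2.545 V.

V ≈ 2.54 V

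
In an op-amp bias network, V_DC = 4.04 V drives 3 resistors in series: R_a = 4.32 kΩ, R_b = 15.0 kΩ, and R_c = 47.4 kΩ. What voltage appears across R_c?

Series total: ΣR = 4.32 + 15.0 + 47.4 = 66.72 kΩ.
V = V_DC · R/ΣR = 4.04 × 0.7104 = 2.870 V.

V ≈ 2.87 V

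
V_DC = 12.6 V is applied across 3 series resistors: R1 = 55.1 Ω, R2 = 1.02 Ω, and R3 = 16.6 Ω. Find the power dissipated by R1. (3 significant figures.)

ΣR = 72.72 Ω → I = 12.6/72.72 = 0.1733 A.
P = I²R = 0.03002 × 55.1 = 1.654 W.

P ≈ 1.65 W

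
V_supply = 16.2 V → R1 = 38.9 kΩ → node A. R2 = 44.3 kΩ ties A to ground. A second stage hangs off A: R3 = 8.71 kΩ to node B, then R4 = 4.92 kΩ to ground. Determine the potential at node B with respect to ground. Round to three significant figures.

V_B ≈ 1.24 V

Node A sees R2 in parallel with the series input of stage 2, R3 + R4 = 13.63 kΩ.
Effective lower resistance at A: R2 ‖ 13.63 = 10.42 kΩ.
V_A = 16.2 × 10.42/(38.9 + 10.42) = 3.423 V.
Then the unloaded second divider: V_B = V_A × R4/(R3+R4) = 3.423 × 0.3610 = 1.236 V.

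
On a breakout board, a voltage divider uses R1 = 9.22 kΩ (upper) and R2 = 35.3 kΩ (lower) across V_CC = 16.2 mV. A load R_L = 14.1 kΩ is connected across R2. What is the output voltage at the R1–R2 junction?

V_out ≈ 8.46 mV

R2 ‖ R_L = (35.3 × 14.1)/(35.3 + 14.1) = 10.08 kΩ.
Then V_out = V_CC · R2'/(R1 + R2') = 16.2 × 10.08/19.30 = 8.459 mV.
(Unloaded it would be 12.8 mV; the load pulls it down.)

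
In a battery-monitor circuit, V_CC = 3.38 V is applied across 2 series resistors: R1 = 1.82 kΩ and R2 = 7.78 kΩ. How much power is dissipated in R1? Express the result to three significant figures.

The common current is I = 3.38/9.600 = 0.3521 mA.
V(R1) = I·R = 0.6408 V; P = V·I = 0.6408 × 0.3521 = 0.2256 mW.

P ≈ 0.226 mW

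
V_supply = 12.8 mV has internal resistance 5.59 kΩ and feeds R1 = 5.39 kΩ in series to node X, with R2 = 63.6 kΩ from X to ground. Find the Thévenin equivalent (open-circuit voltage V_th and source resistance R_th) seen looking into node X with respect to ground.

V_th ≈ 10.9 mV, R_th ≈ 9.36 kΩ

R1' = 5.59 + 5.39 = 10.98 kΩ (source resistance + R1).
With X open, the divider is unloaded: V_th = 12.8 × 63.6/74.58 = 10.92 mV.
Zeroing V_supply shorts the top of R1' to ground, so R_th = R1' ‖ R2 = 9.363 kΩ.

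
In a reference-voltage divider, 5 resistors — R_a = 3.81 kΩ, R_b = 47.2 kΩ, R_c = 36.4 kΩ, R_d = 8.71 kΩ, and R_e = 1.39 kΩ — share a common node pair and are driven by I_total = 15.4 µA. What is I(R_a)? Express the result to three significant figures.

Conductances: ΣG = 1/3.81 + 1/47.2 + 1/36.4 + 1/8.71 + 1/1.39 = 1.145 (1/kΩ).
R_a takes the fraction G_k/ΣG = 0.2625/1.145 = 0.2292, so I = 15.4 × 0.2292 = 3.529 µA.

I ≈ 3.53 µA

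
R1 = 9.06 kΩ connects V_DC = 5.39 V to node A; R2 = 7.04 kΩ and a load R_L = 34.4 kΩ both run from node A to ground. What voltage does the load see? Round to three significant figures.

R2 ‖ R_L = (7.04 × 34.4)/(7.04 + 34.4) = 5.844 kΩ.
Now apply the divider: V_out = 5.39 × 0.3921 = 2.113 V.
(Unloaded it would be 2.36 V; the load pulls it down.)

V_out ≈ 2.11 V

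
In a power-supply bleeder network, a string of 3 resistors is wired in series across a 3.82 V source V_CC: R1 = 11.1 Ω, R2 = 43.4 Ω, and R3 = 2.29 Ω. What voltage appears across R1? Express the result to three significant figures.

Total series resistance ΣR = 11.1 + 43.4 + 2.29 = 56.79 Ω.
V = V_CC · R/ΣR = 3.82 × 0.1955 = 0.7466 V.

V ≈ 0.747 V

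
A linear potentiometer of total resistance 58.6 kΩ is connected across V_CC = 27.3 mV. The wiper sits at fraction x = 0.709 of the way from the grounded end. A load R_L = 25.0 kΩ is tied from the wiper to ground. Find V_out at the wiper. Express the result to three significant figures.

V_out ≈ 13.0 mV

Lower segment x·R_p = 41.55 kΩ; upper segment (1−x)·R_p = 17.05 kΩ.
(x·R_p) ‖ R_L = 15.61 kΩ.
Then V_out = V_CC · 15.61/(17.05 + 15.61) = 13.05 mV.
(Unloaded: V_out = x·V_CC = 19.4 mV.)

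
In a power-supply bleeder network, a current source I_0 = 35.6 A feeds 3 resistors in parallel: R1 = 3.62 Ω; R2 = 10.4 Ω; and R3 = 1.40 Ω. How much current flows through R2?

Total conductance ΣG = 1/3.62 + 1/10.4 + 1/1.40 = 1.087 (units of 1/Ω).
By the current-divider rule, I = I_0 · G_k/ΣG = 35.6 × 0.08848 = 3.150 A.

I ≈ 3.15 A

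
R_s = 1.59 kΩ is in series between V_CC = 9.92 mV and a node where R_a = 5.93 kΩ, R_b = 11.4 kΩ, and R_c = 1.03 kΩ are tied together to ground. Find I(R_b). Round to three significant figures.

Combine the parallel branches: R_p = (1/5.93 + 1/11.4 + 1/1.03)⁻¹ = 0.8148 kΩ.
V_A by voltage divider: V_A = 9.92 × 0.8148/(1.59 + 0.8148) = 3.361 mV.
I(R_b) = V_A / R_b = 3.361/11.4 = 0.2948 µA.

I ≈ 0.295 µA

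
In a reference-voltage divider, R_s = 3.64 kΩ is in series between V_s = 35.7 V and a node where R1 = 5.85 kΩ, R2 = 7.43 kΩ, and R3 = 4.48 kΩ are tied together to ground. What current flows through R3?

I ≈ 2.72 mA

Parallel bank: R_p = 1/(1/5.85 + 1/7.43 + 1/4.48) = 1.891 kΩ.
Node voltage V_A = V_s · R_p/(R_s + R_p) = 35.7 × 0.3419 = 12.21 V.
Branch current I = V_A/R3 = 12.21/4.48 = 2.725 mA.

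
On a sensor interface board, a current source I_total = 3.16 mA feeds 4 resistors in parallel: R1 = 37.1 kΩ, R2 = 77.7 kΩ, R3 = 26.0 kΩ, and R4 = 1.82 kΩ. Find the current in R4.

ΣG = 1/37.1 + 1/77.7 + 1/26.0 + 1/1.82 = 0.6277.
Current divider: I(R4) = I_total · G_k/ΣG = 3.16 × (0.5495/0.6277) = 3.16 × 0.8753 = 2.766 mA.

I ≈ 2.77 mA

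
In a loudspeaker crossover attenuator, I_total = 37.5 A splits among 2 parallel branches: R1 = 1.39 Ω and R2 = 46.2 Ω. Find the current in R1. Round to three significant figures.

I ≈ 36.4 A

For two parallel branches, I_k = I_total · (other R)/(sum of R).
So I = 37.5 × 46.2/47.59 = 36.40 A.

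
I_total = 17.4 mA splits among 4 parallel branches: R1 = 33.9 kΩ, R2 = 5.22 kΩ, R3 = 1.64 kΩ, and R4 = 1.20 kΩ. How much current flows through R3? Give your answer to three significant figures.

I ≈ 6.38 mA

Conductances: ΣG = 1/33.9 + 1/5.22 + 1/1.64 + 1/1.20 = 1.664 (1/kΩ).
By the current-divider rule, I = I_total · G_k/ΣG = 17.4 × 0.3664 = 6.375 mA.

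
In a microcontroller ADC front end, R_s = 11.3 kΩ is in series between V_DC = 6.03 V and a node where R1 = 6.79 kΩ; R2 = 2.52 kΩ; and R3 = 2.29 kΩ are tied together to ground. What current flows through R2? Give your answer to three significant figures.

Equivalent of the parallel group: R_p = 1.020 kΩ.
Node voltage V_A = V_DC · R_p/(R_s + R_p) = 6.03 × 0.08276 = 0.4991 V.
I(R2) = V_A / R2 = 0.4991/2.52 = 0.1980 mA.

I ≈ 0.198 mA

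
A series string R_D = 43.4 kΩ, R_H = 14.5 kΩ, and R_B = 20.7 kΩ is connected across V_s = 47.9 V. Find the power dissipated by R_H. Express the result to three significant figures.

The common current is I = 47.9/78.60 = 0.6094 mA.
P(R_H) = I²·R_H = (0.6094)² × 14.5 = 5.385 mW.

P ≈ 5.39 mW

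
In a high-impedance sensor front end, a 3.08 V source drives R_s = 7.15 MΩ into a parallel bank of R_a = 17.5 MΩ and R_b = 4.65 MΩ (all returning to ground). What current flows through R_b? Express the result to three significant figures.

Equivalent of the parallel group: R_p = 3.674 MΩ.
V_A by voltage divider: V_A = 3.08 × 3.674/(7.15 + 3.674) = 1.045 V.
I(R_b) = V_A / R_b = 1.045/4.65 = 0.2248 µA.

I ≈ 0.225 µA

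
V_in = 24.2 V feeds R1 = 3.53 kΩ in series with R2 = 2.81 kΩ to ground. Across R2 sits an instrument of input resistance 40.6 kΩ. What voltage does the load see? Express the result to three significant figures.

The load sits in parallel with R2, giving an effective lower resistance R2' = R2·R_L/(R2+R_L) = 2.628 kΩ.
Then V_out = V_in · R2'/(R1 + R2') = 24.2 × 2.628/6.158 = 10.33 V.

V_out ≈ 10.3 V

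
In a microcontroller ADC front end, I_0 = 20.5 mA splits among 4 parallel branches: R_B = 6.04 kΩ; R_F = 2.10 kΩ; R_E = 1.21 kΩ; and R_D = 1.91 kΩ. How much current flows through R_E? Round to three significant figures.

Total conductance ΣG = 1/6.04 + 1/2.10 + 1/1.21 + 1/1.91 = 1.992 (units of 1/kΩ).
Current divider: I(R_E) = I_0 · G_k/ΣG = 20.5 × (0.8264/1.992) = 20.5 × 0.4149 = 8.506 mA.

I ≈ 8.51 mA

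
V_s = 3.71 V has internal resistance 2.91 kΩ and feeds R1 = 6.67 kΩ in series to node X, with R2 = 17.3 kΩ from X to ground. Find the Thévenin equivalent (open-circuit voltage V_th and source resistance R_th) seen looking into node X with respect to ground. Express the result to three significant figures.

R1' = 2.91 + 6.67 = 9.580 kΩ (source resistance + R1).
Open-circuit (no load on X): V_th = V_s · R2/(R1' + R2) = 3.71 × 17.3/(9.580 + 17.3) = 2.388 V.
Zeroing V_s shorts the top of R1' to ground, so R_th = R1' ‖ R2 = 6.166 kΩ.

V_th ≈ 2.39 V, R_th ≈ 6.17 kΩ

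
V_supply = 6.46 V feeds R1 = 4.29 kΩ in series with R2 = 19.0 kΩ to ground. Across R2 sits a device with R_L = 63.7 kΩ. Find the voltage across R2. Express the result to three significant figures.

V_out ≈ 5.00 V

R2 ‖ R_L = (19.0 × 63.7)/(19.0 + 63.7) = 14.63 kΩ.
Now apply the divider: V_out = 6.46 × 0.7733 = 4.996 V.
(Unloaded it would be 5.27 V; the load pulls it down.)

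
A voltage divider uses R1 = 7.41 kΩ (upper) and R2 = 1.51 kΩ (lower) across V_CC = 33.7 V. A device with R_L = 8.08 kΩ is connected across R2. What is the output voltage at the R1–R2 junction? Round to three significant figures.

First combine the lower leg with the load: R2 ‖ R_L = 1.272 kΩ.
Now apply the divider: V_out = 33.7 × 0.1465 = 4.938 V.

V_out ≈ 4.94 V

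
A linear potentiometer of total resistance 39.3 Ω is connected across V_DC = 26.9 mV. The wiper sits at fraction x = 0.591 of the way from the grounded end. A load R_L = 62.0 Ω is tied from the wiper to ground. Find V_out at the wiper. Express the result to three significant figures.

Split the track: R_lower = x·R_p = 23.23 Ω, R_upper = (1−x)·R_p = 16.07 Ω.
R_L loads the lower segment: effective lower R = 16.90 Ω.
V_out = 26.9 × 16.90/(16.07 + 16.90) = 13.79 mV.
(Unloaded: V_out = x·V_DC = 15.9 mV.)

V_out ≈ 13.8 mV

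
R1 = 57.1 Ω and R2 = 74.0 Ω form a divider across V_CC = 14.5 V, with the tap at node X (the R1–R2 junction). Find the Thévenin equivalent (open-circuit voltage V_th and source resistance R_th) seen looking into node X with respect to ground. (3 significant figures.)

Open-circuit (no load on X): V_th = V_CC · R2/(R1 + R2) = 14.5 × 74.0/(57.10 + 74.0) = 8.185 V.
Zeroing V_CC shorts the top of R1 to ground, so R_th = R1 ‖ R2 = 32.23 Ω.

V_th ≈ 8.18 V, R_th ≈ 32.2 Ω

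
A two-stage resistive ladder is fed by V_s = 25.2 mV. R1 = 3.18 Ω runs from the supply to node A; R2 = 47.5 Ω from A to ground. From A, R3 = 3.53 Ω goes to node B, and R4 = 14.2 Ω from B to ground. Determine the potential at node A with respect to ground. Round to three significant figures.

The second stage (R3 + R4 = 17.73 Ω) loads node A in parallel with R2.
R2 ‖ (R3+R4) = 12.91 Ω.
First divider: V_A = V_s · 12.91/(3.18 + 12.91) = 20.22 mV.

V_A ≈ 20.2 mV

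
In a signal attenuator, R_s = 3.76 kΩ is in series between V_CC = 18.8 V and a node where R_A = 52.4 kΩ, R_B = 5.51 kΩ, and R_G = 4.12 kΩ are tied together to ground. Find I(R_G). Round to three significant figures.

Equivalent of the parallel group: R_p = 2.256 kΩ.
Node voltage V_A = V_CC · R_p/(R_s + R_p) = 18.8 × 0.3750 = 7.050 V.
Branch current I = V_A/R_G = 7.050/4.12 = 1.711 mA.

I ≈ 1.71 mA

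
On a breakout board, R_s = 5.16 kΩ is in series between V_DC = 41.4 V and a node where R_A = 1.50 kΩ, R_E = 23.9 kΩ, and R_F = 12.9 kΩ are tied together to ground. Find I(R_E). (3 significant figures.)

Equivalent of the parallel group: R_p = 1.272 kΩ.
V_A by voltage divider: V_A = 41.4 × 1.272/(5.16 + 1.272) = 8.188 V.
Branch current I = V_A/R_E = 8.188/23.9 = 0.3426 mA.

I ≈ 0.343 mA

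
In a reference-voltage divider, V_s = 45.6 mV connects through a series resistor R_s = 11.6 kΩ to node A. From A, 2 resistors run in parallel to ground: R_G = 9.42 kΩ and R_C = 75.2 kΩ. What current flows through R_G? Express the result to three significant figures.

I ≈ 2.03 µA

Combine the parallel branches: R_p = (1/9.42 + 1/75.2)⁻¹ = 8.371 kΩ.
V_A by voltage divider: V_A = 45.6 × 8.371/(11.6 + 8.371) = 19.11 mV.
I(R_G) = V_A / R_G = 19.11/9.42 = 2.029 µA.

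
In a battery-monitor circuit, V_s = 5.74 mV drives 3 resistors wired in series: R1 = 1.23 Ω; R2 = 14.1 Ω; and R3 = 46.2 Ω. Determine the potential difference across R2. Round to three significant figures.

V ≈ 1.32 mV

Series total: ΣR = 1.23 + 14.1 + 46.2 = 61.53 Ω.
By the voltage-divider rule, V = 5.74 × 14.10/61.53 = 1.315 mV.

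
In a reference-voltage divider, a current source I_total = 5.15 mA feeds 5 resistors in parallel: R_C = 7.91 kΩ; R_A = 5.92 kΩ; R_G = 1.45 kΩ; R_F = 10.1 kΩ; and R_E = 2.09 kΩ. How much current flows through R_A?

I ≈ 0.557 mA

Total conductance ΣG = 1/7.91 + 1/5.92 + 1/1.45 + 1/10.1 + 1/2.09 = 1.562 (units of 1/kΩ).
R_A takes the fraction G_k/ΣG = 0.1689/1.562 = 0.1081, so I = 5.15 × 0.1081 = 0.5568 mA.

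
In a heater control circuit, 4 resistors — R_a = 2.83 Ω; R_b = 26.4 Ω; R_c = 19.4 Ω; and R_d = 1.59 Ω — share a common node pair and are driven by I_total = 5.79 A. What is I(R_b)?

ΣG = 1/2.83 + 1/26.4 + 1/19.4 + 1/1.59 = 1.072.
Current divider: I(R_b) = I_total · G_k/ΣG = 5.79 × (0.03788/1.072) = 5.79 × 0.03534 = 0.2046 A.

I ≈ 0.205 A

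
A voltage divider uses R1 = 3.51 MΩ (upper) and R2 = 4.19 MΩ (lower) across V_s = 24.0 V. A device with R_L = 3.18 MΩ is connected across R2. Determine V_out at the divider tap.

The load sits in parallel with R2, giving an effective lower resistance R2' = R2·R_L/(R2+R_L) = 1.808 MΩ.
Now apply the divider: V_out = 24.0 × 0.3400 = 8.159 V.
(Unloaded it would be 13.1 V; the load pulls it down.)

V_out ≈ 8.16 V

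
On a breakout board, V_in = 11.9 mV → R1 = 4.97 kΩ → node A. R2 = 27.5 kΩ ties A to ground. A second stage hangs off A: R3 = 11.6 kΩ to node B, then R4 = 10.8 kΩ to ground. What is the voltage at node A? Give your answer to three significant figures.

V_A ≈ 8.48 mV

The second stage (R3 + R4 = 22.40 kΩ) loads node A in parallel with R2.
R2 ‖ (R3+R4) = 12.34 kΩ.
V_A = 11.9 × 12.34/(4.97 + 12.34) = 8.484 mV.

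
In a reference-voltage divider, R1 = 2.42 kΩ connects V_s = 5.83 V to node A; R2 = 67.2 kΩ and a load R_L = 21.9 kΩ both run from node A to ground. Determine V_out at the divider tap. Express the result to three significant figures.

V_out ≈ 5.08 V

R2 ‖ R_L = (67.2 × 21.9)/(67.2 + 21.9) = 16.52 kΩ.
Then V_out = V_s · R2'/(R1 + R2') = 5.83 × 16.52/18.94 = 5.085 V.
(Unloaded it would be 5.63 V; the load pulls it down.)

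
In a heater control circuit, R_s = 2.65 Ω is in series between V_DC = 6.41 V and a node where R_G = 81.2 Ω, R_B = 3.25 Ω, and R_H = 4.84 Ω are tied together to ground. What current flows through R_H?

I ≈ 0.553 A

Parallel bank: R_p = 1/(1/81.2 + 1/3.25 + 1/4.84) = 1.899 Ω.
V_A = 6.41 × 1.899/4.549 = 2.676 V.
I(R_H) = V_A / R_H = 2.676/4.84 = 0.5529 A.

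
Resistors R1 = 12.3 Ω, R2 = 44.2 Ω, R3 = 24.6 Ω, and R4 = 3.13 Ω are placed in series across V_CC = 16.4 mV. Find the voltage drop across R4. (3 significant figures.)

Series total: ΣR = 12.3 + 44.2 + 24.6 + 3.13 = 84.23 Ω.
Voltage divider: V = V_CC · (3.130 / 84.23) = 16.4 × 0.03716 = 0.6094 mV.

V ≈ 0.609 mV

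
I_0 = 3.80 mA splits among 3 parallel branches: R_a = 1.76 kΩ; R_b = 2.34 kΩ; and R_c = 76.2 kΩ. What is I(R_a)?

Total conductance ΣG = 1/1.76 + 1/2.34 + 1/76.2 = 1.009 (units of 1/kΩ).
R_a takes the fraction G_k/ΣG = 0.5682/1.009 = 0.5633, so I = 3.80 × 0.5633 = 2.141 mA.

I ≈ 2.14 mA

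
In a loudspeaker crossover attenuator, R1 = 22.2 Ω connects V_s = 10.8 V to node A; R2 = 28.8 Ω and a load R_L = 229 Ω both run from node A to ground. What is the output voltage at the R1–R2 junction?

V_out ≈ 5.78 V

First combine the lower leg with the load: R2 ‖ R_L = 25.58 Ω.
Voltage divider with the loaded lower leg: V_out = 10.8 × 25.58/(22.2 + 25.58) = 10.8 × 0.5354 = 5.782 V.
(Unloaded it would be 6.10 V; the load pulls it down.)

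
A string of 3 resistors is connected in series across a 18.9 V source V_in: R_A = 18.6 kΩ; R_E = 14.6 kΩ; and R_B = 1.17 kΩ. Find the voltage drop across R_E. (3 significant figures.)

ΣR = 18.6 + 14.6 + 1.17 = 34.37 kΩ.
By the voltage-divider rule, V = 18.9 × 14.60/34.37 = 8.029 V.

V ≈ 8.03 V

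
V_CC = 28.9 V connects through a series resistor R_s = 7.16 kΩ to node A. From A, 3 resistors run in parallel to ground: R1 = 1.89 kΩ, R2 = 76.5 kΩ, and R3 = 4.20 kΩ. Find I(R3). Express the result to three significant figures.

I ≈ 1.04 mA

Combine the parallel branches: R_p = (1/1.89 + 1/76.5 + 1/4.20)⁻¹ = 1.282 kΩ.
Node voltage V_A = V_CC · R_p/(R_s + R_p) = 28.9 × 0.1518 = 4.388 V.
I(R3) = V_A / R3 = 4.388/4.20 = 1.045 mA.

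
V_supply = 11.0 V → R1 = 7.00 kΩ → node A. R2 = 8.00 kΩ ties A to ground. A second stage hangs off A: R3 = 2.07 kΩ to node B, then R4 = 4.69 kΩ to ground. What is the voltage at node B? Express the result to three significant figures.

V_B ≈ 2.62 V

Looking into the second stage from A: R3 + R4 = 6.760 kΩ appears in parallel with R2.
R2 ‖ (R3+R4) = 3.664 kΩ.
First divider: V_A = V_supply · 3.664/(7.00 + 3.664) = 3.779 V.
Then the unloaded second divider: V_B = V_A × R4/(R3+R4) = 3.779 × 0.6938 = 2.622 V.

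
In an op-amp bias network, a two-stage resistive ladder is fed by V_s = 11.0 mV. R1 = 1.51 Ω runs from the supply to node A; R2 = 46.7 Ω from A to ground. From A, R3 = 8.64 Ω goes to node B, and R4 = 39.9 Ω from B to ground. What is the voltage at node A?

Looking into the second stage from A: R3 + R4 = 48.54 Ω appears in parallel with R2.
R2 ‖ (R3+R4) = 23.80 Ω.
V_A = 11.0 × 23.80/(1.51 + 23.80) = 10.34 mV.

V_A ≈ 10.3 mV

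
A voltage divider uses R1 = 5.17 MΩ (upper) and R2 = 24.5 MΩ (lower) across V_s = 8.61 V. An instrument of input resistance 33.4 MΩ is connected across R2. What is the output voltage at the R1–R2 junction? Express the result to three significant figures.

R2 ‖ R_L = (24.5 × 33.4)/(24.5 + 33.4) = 14.13 MΩ.
Voltage divider with the loaded lower leg: V_out = 8.61 × 14.13/(5.17 + 14.13) = 8.61 × 0.7322 = 6.304 V.
(Unloaded it would be 7.11 V; the load pulls it down.)

V_out ≈ 6.30 V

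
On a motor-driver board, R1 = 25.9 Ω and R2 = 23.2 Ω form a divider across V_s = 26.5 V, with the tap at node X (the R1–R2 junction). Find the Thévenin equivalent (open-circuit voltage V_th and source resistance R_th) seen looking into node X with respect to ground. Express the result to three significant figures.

V_th is the unloaded tap voltage: V_s · R2/(R1+R2) = 26.5 × 0.4725 = 12.52 V.
Looking into X with the source shorted: R_th = R1·R2/(R1+R2) = 25.90 × 23.2/49.10 = 12.24 Ω.

V_th ≈ 12.5 V, R_th ≈ 12.2 Ω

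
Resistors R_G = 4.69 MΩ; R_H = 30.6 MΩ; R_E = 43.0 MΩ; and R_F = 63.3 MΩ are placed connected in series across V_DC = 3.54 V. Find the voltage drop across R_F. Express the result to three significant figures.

ΣR = 4.69 + 30.6 + 43.0 + 63.3 = 141.6 MΩ.
By the voltage-divider rule, V = 3.54 × 63.30/141.6 = 1.583 V.

V ≈ 1.58 V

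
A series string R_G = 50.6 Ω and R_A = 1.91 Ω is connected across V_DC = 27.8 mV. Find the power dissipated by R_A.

P ≈ 0.535 µW

ΣR = 52.51 Ω → I = 27.8/52.51 = 0.5294 mA.
P(R_A) = I²·R_A = (0.5294)² × 1.91 = 0.5354 µW.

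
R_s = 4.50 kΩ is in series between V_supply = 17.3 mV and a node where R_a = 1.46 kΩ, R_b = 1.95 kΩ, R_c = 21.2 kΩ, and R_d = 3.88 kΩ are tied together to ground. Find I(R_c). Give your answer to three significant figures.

Equivalent of the parallel group: R_p = 0.6655 kΩ.
V_A by voltage divider: V_A = 17.3 × 0.6655/(4.50 + 0.6655) = 2.229 mV.
I(R_c) = V_A / R_c = 2.229/21.2 = 0.1051 µA.
(Equivalently: I_total = 3.349 µA, then current-divider fraction G_k/ΣG = 0.03139.)

I ≈ 0.105 µA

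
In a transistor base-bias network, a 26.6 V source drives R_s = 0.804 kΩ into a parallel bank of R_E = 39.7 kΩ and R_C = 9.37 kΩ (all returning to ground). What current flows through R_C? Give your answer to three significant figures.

Combine the parallel branches: R_p = (1/39.7 + 1/9.37)⁻¹ = 7.581 kΩ.
Node voltage V_A = V_DC · R_p/(R_s + R_p) = 26.6 × 0.9041 = 24.05 V.
I(R_C) = V_A / R_C = 24.05/9.37 = 2.567 mA.

I ≈ 2.57 mA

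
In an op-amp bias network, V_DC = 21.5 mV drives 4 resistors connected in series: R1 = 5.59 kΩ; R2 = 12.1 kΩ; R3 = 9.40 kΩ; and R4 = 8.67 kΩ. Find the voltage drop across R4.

V ≈ 5.21 mV

ΣR = 5.59 + 12.1 + 9.40 + 8.67 = 35.76 kΩ.
V = V_DC · R/ΣR = 21.5 × 0.2424 = 5.213 mV.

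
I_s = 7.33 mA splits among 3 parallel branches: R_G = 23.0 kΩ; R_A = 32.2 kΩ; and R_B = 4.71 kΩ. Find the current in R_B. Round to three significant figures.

Conductances: ΣG = 1/23.0 + 1/32.2 + 1/4.71 = 0.2868 (1/kΩ).
Current divider: I(R_B) = I_s · G_k/ΣG = 7.33 × (0.2123/0.2868) = 7.33 × 0.7402 = 5.425 mA.

I ≈ 5.43 mA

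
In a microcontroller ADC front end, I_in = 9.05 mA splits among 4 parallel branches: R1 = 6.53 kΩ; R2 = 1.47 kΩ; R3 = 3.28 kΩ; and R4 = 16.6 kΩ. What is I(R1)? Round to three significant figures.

Conductances: ΣG = 1/6.53 + 1/1.47 + 1/3.28 + 1/16.6 = 1.199 (1/kΩ).
R1 takes the fraction G_k/ΣG = 0.1531/1.199 = 0.1278, so I = 9.05 × 0.1278 = 1.156 mA.

I ≈ 1.16 mA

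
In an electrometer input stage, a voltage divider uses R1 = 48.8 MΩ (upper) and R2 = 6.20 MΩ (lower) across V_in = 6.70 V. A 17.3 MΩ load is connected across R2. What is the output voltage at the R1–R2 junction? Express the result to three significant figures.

V_out ≈ 0.573 V

The load sits in parallel with R2, giving an effective lower resistance R2' = R2·R_L/(R2+R_L) = 4.564 MΩ.
Now apply the divider: V_out = 6.70 × 0.08553 = 0.5731 V.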